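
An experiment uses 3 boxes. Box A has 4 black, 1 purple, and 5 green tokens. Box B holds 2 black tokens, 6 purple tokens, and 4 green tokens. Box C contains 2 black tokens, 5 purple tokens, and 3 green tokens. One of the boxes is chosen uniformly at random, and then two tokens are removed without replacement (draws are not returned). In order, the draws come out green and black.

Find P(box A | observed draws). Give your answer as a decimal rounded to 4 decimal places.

Under each hypothesis, the probability of the observed sequence is: P(data | box A) = (5/10)(4/9) = 0.22222; P(data | box B) = (4/12)(2/11) = 0.060606; P(data | box C) = (3/10)(2/9) = 0.066667.
Multiplying each by its prior: 1/3 · 0.22222 = 0.074074, 1/3 · 0.060606 = 0.020202, 1/3 · 0.066667 = 0.022222; these sum to 0.1165.
Hence P(box A | data) = (0.074074) / (0.1165) = 0.63584.

0.6358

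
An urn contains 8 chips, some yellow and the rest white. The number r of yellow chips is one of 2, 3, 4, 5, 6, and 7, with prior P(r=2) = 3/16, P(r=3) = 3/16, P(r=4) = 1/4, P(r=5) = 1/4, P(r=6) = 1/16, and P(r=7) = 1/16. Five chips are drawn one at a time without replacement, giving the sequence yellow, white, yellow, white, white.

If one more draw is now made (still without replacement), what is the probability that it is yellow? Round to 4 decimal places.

0.4685

Compute the likelihood of the observed sequence for each case: P(data | r = 2) = (2/8)(6/7)(1/6)(5/5)(4/4) = 0.035714; P(data | r = 3) = (3/8)(5/7)(2/6)(4/5)(3/4) = 0.053571; P(data | r = 4) = (4/8)(4/7)(3/6)(3/5)(2/4) = 0.042857; P(data | r = 5) = (5/8)(3/7)(4/6)(2/5)(1/4) = 0.017857; P(data | r = 6) = (6/8)(2/7)(5/6)(1/5)(0/4) = 0; P(data | r = 7) = (7/8)(1/7)(6/6)(0/5) = 0.
Multiplying each by its prior: 3/16 · 0.035714 = 0.0066964, 3/16 · 0.053571 = 0.010045, 1/4 · 0.042857 = 0.010714, 1/4 · 0.017857 = 0.0044643, 1/16 · 0 = 0, 1/16 · 0 = 0; summing to 0.03192.
Normalising, the posterior is P(r = 2 | data) = 0.20979, P(r = 3 | data) = 0.31469, P(r = 4 | data) = 0.33566, P(r = 5 | data) = 0.13986, P(r = 6 | data) = 0, P(r = 7 | data) = 0.
The predictive probability is P(yellow next | data) = (0)(0.20979) + (1/3)(0.31469) + (2/3)(0.33566) + (1)(0.13986) = 0.46853.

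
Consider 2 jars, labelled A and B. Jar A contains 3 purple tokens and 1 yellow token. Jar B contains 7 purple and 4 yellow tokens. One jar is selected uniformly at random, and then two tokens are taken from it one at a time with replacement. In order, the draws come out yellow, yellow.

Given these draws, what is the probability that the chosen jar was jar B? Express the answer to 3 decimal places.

0.679

The likelihood of the observed sequence under each hypothesis: P(data | jar A) = (1/4)(1/4) = 0.0625; P(data | jar B) = (4/11)(4/11) = 0.13223.
Weighting by the prior gives 1/2 · 0.0625 = 0.03125, 1/2 · 0.13223 = 0.066116; summing to 0.097366.
Therefore the posterior P(jar B | data) = (0.066116) / (0.097366) = 0.67905.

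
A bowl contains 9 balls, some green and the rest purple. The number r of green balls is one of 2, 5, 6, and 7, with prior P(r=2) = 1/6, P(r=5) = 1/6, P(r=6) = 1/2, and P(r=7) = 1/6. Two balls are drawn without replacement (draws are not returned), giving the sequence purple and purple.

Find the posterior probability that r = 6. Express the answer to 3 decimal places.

0.243

For each hypothesis, P(data | H) works out to: P(data | r = 2) = (7/9)(6/8) = 7/12; P(data | r = 5) = (4/9)(3/8) = 1/6; P(data | r = 6) = (3/9)(2/8) = 1/12; P(data | r = 7) = (2/9)(1/8) = 1/36.
Weighting by the prior gives 1/6 · 7/12 = 7/72, 1/6 · 1/6 = 1/36, 1/2 · 1/12 = 1/24, 1/6 · 1/36 = 1/216; summing to 37/216.
Therefore the posterior P(r = 6 | data) = (1/24) / (37/216) = 9/37.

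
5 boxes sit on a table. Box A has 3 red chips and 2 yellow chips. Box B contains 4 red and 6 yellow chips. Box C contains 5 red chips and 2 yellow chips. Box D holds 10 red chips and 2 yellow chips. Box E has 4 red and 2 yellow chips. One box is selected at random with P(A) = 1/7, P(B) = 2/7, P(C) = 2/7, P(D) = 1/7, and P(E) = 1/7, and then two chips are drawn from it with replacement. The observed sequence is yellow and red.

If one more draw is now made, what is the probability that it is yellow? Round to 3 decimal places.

0.401

Under each hypothesis, the probability of the observed sequence is: P(data | box A) = (2/5)(3/5) = 0.24; P(data | box B) = (6/10)(4/10) = 0.24; P(data | box C) = (2/7)(5/7) = 0.20408; P(data | box D) = (2/12)(10/12) = 0.13889; P(data | box E) = (2/6)(4/6) = 0.22222.
Multiplying each by its prior: 1/7 · 0.24 = 0.034286, 2/7 · 0.24 = 0.068571, 2/7 · 0.20408 = 0.058309, 1/7 · 0.13889 = 0.019841, 1/7 · 0.22222 = 0.031746; summing to 0.21275.
The posterior is then P(box A | data) = 0.16115, P(box B | data) = 0.3223, P(box C | data) = 0.27407, P(box D | data) = 0.093259, P(box E | data) = 0.14922.
So P(yellow next | data) = Σ P(yellow next | H) P(H | data) = (2/5)(0.16115) + (3/5)(0.3223) + (2/7)(0.27407) + (1/6)(0.093259) + (1/3)(0.14922) = 0.40143.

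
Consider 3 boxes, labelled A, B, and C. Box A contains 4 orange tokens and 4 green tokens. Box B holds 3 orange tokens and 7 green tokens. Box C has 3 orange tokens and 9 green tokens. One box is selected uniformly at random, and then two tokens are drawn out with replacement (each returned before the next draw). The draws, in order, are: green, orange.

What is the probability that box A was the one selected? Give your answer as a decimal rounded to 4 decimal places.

Under each hypothesis, the probability of the observed sequence is: P(data | box A) = (4/8)(4/8) = 0.25; P(data | box B) = (7/10)(3/10) = 0.21; P(data | box C) = (9/12)(3/12) = 0.1875.
Multiplying each by its prior: 1/3 · 0.25 = 0.083333, 1/3 · 0.21 = 0.07, 1/3 · 0.1875 = 0.0625; these sum to 0.21583.
Therefore the posterior P(box A | data) = (0.083333) / (0.21583) = 0.3861.

0.3861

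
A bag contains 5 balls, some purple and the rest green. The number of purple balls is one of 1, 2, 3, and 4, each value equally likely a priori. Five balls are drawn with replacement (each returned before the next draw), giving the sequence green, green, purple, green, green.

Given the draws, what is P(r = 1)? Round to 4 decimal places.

0.5447

Compute the likelihood of the observed sequence for each case: P(data | r = 1) = (4/5)(4/5)(1/5)(4/5)(4/5) = 0.08192; P(data | r = 2) = (3/5)(3/5)(2/5)(3/5)(3/5) = 0.05184; P(data | r = 3) = (2/5)(2/5)(3/5)(2/5)(2/5) = 0.01536; P(data | r = 4) = (1/5)(1/5)(4/5)(1/5)(1/5) = 0.00128.
Multiplying each by its prior: 1/4 · 0.08192 = 0.02048, 1/4 · 0.05184 = 0.01296, 1/4 · 0.01536 = 0.00384, 1/4 · 0.00128 = 0.00032; these sum to 0.0376.
Therefore the posterior P(r = 1 | data) = (0.02048) / (0.0376) = 0.54468.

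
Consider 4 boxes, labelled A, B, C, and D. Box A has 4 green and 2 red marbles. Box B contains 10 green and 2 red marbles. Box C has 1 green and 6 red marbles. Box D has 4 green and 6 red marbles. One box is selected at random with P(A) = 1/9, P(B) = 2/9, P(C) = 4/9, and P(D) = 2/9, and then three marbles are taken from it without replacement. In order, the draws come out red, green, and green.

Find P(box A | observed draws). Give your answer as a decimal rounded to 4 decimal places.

Under each hypothesis, the probability of the observed sequence is: P(data | box A) = (2/6)(4/5)(3/4) = 1/5; P(data | box B) = (2/12)(10/11)(9/10) = 3/22; P(data | box C) = (6/7)(1/6)(0/5) = 0; P(data | box D) = (6/10)(4/9)(3/8) = 1/10.
The prior-weighted likelihoods are 1/9 · 1/5 = 1/45, 2/9 · 3/22 = 1/33, 4/9 · 0 = 0, 2/9 · 1/10 = 1/45; these sum to 37/495.
Hence P(box A | data) = (1/45) / (37/495) = 11/37.

0.2973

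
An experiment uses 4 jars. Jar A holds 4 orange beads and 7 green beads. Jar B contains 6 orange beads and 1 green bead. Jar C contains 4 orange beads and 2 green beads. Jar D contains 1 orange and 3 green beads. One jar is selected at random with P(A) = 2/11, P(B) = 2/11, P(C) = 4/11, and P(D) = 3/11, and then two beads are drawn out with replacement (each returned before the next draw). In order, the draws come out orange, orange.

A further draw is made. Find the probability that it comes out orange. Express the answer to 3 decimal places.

Under each hypothesis, the probability of the observed sequence is: P(data | jar A) = (4/11)(4/11) = 0.13223; P(data | jar B) = (6/7)(6/7) = 0.73469; P(data | jar C) = (4/6)(4/6) = 0.44444; P(data | jar D) = (1/4)(1/4) = 0.0625.
The prior-weighted likelihoods are 2/11 · 0.13223 = 0.024042, 2/11 · 0.73469 = 0.13358, 4/11 · 0.44444 = 0.16162, 3/11 · 0.0625 = 0.017045; with total 0.33628.
The posterior is then P(jar A | data) = 0.071493, P(jar B | data) = 0.39723, P(jar C | data) = 0.48059, P(jar D | data) = 0.050688.
So P(orange next | data) = Σ P(orange next | H) P(H | data) = (4/11)(0.071493) + (6/7)(0.39723) + (2/3)(0.48059) + (1/4)(0.050688) = 0.69954.

0.700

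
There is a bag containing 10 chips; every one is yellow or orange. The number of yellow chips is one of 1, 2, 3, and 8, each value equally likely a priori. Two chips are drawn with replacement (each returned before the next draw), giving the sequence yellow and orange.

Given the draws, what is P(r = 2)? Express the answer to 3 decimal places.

Under each hypothesis, the probability of the observed sequence is: P(data | r = 1) = (1/10)(9/10) = 9/100; P(data | r = 2) = (2/10)(8/10) = 4/25; P(data | r = 3) = (3/10)(7/10) = 21/100; P(data | r = 8) = (8/10)(2/10) = 4/25.
The prior-weighted likelihoods are 1/4 · 9/100 = 9/400, 1/4 · 4/25 = 1/25, 1/4 · 21/100 = 21/400, 1/4 · 4/25 = 1/25; with total 31/200.
So P(r = 2 | data) = (1/25) / (31/200) = 8/31.

0.258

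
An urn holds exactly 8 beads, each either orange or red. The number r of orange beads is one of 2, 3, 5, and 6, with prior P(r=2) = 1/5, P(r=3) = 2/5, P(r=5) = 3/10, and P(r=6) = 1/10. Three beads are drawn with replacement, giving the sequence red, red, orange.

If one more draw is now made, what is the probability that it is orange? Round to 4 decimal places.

0.4160

The likelihood of the observed sequence under each hypothesis: P(data | r = 2) = (6/8)(6/8)(2/8) = 0.14062; P(data | r = 3) = (5/8)(5/8)(3/8) = 0.14648; P(data | r = 5) = (3/8)(3/8)(5/8) = 0.087891; P(data | r = 6) = (2/8)(2/8)(6/8) = 0.046875.
Weighting by the prior gives 1/5 · 0.14062 = 0.028125, 2/5 · 0.14648 = 0.058594, 3/10 · 0.087891 = 0.026367, 1/10 · 0.046875 = 0.0046875; these sum to 0.11777.
The posterior is then P(r = 2 | data) = 0.23881, P(r = 3 | data) = 0.49751, P(r = 5 | data) = 0.22388, P(r = 6 | data) = 0.039801.
The predictive probability is P(orange next | data) = (1/4)(0.23881) + (3/8)(0.49751) + (5/8)(0.22388) + (3/4)(0.039801) = 0.41604.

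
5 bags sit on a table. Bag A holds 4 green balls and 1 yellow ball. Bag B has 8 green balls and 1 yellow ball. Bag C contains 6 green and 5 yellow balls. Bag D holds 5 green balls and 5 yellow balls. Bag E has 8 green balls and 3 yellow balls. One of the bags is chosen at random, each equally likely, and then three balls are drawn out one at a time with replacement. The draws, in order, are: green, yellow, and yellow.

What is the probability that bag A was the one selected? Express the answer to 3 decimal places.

0.096

Under each hypothesis, the probability of the observed sequence is: P(data | bag A) = (4/5)(1/5)(1/5) = 0.032; P(data | bag B) = (8/9)(1/9)(1/9) = 0.010974; P(data | bag C) = (6/11)(5/11)(5/11) = 0.1127; P(data | bag D) = (5/10)(5/10)(5/10) = 0.125; P(data | bag E) = (8/11)(3/11)(3/11) = 0.054095.
Weighting by the prior gives 1/5 · 0.032 = 0.0064, 1/5 · 0.010974 = 0.0021948, 1/5 · 0.1127 = 0.022539, 1/5 · 0.125 = 0.025, 1/5 · 0.054095 = 0.010819; summing to 0.066953.
So P(bag A | data) = (0.0064) / (0.066953) = 0.095589.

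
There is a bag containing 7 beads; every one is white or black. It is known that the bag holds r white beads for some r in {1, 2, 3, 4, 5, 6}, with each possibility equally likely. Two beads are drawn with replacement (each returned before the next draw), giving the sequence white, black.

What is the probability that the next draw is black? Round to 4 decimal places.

0.5000

The likelihood of the observed sequence under each hypothesis: P(data | r = 1) = (1/7)(6/7) = 6/49; P(data | r = 2) = (2/7)(5/7) = 10/49; P(data | r = 3) = (3/7)(4/7) = 12/49; P(data | r = 4) = (4/7)(3/7) = 12/49; P(data | r = 5) = (5/7)(2/7) = 10/49; P(data | r = 6) = (6/7)(1/7) = 6/49.
Multiplying each by its prior: 1/6 · 6/49 = 1/49, 1/6 · 10/49 = 5/147, 1/6 · 12/49 = 2/49, 1/6 · 12/49 = 2/49, 1/6 · 10/49 = 5/147, 1/6 · 6/49 = 1/49; with total 4/21.
The posterior is then P(r = 1 | data) = 3/28, P(r = 2 | data) = 5/28, P(r = 3 | data) = 3/14, P(r = 4 | data) = 3/14, P(r = 5 | data) = 5/28, P(r = 6 | data) = 3/28.
So P(black next | data) = Σ P(black next | H) P(H | data) = (6/7)(3/28) + (5/7)(5/28) + (4/7)(3/14) + (3/7)(3/14) + (2/7)(5/28) + (1/7)(3/28) = 1/2.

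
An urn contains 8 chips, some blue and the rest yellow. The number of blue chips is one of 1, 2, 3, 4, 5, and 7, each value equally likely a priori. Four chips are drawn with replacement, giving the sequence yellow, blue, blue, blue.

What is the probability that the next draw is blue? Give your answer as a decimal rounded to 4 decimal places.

For each hypothesis, P(data | H) works out to: P(data | r = 1) = (7/8)(1/8)(1/8)(1/8) = 0.001709; P(data | r = 2) = (6/8)(2/8)(2/8)(2/8) = 0.011719; P(data | r = 3) = (5/8)(3/8)(3/8)(3/8) = 0.032959; P(data | r = 4) = (4/8)(4/8)(4/8)(4/8) = 0.0625; P(data | r = 5) = (3/8)(5/8)(5/8)(5/8) = 0.091553; P(data | r = 7) = (1/8)(7/8)(7/8)(7/8) = 0.08374.
Weighting by the prior gives 1/6 · 0.001709 = 0.00028483, 1/6 · 0.011719 = 0.0019531, 1/6 · 0.032959 = 0.0054932, 1/6 · 0.0625 = 0.010417, 1/6 · 0.091553 = 0.015259, 1/6 · 0.08374 = 0.013957; with total 0.047363.
Dividing through by the total gives posterior P(r = 1 | data) = 0.0060137, P(r = 2 | data) = 0.041237, P(r = 3 | data) = 0.11598, P(r = 4 | data) = 0.21993, P(r = 5 | data) = 0.32216, P(r = 7 | data) = 0.29467.
The predictive probability is P(blue next | data) = (1/8)(0.0060137) + (1/4)(0.041237) + (3/8)(0.11598) + (1/2)(0.21993) + (5/8)(0.32216) + (7/8)(0.29467) = 0.62371.

0.6237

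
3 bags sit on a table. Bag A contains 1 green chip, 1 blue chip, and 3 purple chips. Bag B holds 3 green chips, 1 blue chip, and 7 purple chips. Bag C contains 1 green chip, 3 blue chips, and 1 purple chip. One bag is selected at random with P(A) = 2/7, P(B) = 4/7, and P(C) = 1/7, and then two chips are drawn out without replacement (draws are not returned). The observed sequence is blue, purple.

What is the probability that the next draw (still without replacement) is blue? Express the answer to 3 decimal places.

0.142

The likelihood of the observed sequence under each hypothesis: P(data | bag A) = (1/5)(3/4) = 3/20; P(data | bag B) = (1/11)(7/10) = 7/110; P(data | bag C) = (3/5)(1/4) = 3/20.
The prior-weighted likelihoods are 2/7 · 3/20 = 3/70, 4/7 · 7/110 = 2/55, 1/7 · 3/20 = 3/140; these sum to 31/308.
Dividing through by the total gives posterior P(bag A | data) = 66/155, P(bag B | data) = 56/155, P(bag C | data) = 33/155.
Averaging over the posterior, P(blue next | data) = (0)(66/155) + (0)(56/155) + (2/3)(33/155) = 22/155.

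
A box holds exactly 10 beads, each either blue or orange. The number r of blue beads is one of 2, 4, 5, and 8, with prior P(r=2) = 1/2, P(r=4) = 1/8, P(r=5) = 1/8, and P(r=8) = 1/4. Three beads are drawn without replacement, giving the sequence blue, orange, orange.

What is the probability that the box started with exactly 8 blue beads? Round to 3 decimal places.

0.046

Under each hypothesis, the probability of the observed sequence is: P(data | r = 2) = (2/10)(8/9)(7/8) = 7/45; P(data | r = 4) = (4/10)(6/9)(5/8) = 1/6; P(data | r = 5) = (5/10)(5/9)(4/8) = 5/36; P(data | r = 8) = (8/10)(2/9)(1/8) = 1/45.
The prior-weighted likelihoods are 1/2 · 7/45 = 7/90, 1/8 · 1/6 = 1/48, 1/8 · 5/36 = 5/288, 1/4 · 1/45 = 1/180; these sum to 35/288.
By Bayes' rule, P(r = 8 | data) = (1/180) / (35/288) = 8/175.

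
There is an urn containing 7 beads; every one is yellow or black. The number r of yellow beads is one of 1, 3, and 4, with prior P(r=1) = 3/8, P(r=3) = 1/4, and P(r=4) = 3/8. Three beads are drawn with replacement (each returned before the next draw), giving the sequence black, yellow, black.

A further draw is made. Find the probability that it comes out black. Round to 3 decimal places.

0.621

For each hypothesis, P(data | H) works out to: P(data | r = 1) = (6/7)(1/7)(6/7) = 36/343; P(data | r = 3) = (4/7)(3/7)(4/7) = 48/343; P(data | r = 4) = (3/7)(4/7)(3/7) = 36/343.
Weighting by the prior gives 3/8 · 36/343 = 27/686, 1/4 · 48/343 = 12/343, 3/8 · 36/343 = 27/686; summing to 39/343.
Dividing through by the total gives posterior P(r = 1 | data) = 9/26, P(r = 3 | data) = 4/13, P(r = 4 | data) = 9/26.
The predictive probability is P(black next | data) = (6/7)(9/26) + (4/7)(4/13) + (3/7)(9/26) = 113/182.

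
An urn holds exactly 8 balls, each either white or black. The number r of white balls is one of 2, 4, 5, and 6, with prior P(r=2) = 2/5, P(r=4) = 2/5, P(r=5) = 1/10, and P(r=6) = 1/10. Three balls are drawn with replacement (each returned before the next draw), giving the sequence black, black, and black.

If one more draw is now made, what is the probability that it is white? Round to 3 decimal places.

0.318

The likelihood of the observed sequence under each hypothesis: P(data | r = 2) = (6/8)(6/8)(6/8) = 0.42188; P(data | r = 4) = (4/8)(4/8)(4/8) = 0.125; P(data | r = 5) = (3/8)(3/8)(3/8) = 0.052734; P(data | r = 6) = (2/8)(2/8)(2/8) = 0.015625.
Multiplying each by its prior: 2/5 · 0.42188 = 0.16875, 2/5 · 0.125 = 0.05, 1/10 · 0.052734 = 0.0052734, 1/10 · 0.015625 = 0.0015625; with total 0.22559.
The posterior is then P(r = 2 | data) = 0.74805, P(r = 4 | data) = 0.22165, P(r = 5 | data) = 0.023377, P(r = 6 | data) = 0.0069264.
Averaging over the posterior, P(white next | data) = (1/4)(0.74805) + (1/2)(0.22165) + (5/8)(0.023377) + (3/4)(0.0069264) = 0.31764.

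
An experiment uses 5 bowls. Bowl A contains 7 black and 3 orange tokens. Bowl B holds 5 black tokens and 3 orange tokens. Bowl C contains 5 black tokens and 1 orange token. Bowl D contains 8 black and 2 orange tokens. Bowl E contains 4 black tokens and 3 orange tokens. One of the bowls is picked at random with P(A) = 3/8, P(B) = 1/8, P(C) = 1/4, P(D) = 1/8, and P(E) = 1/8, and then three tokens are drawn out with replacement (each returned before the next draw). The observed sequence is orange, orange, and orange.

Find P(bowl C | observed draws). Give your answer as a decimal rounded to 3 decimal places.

0.040

For each hypothesis, P(data | H) works out to: P(data | bowl A) = (3/10)(3/10)(3/10) = 0.027; P(data | bowl B) = (3/8)(3/8)(3/8) = 0.052734; P(data | bowl C) = (1/6)(1/6)(1/6) = 0.0046296; P(data | bowl D) = (2/10)(2/10)(2/10) = 0.008; P(data | bowl E) = (3/7)(3/7)(3/7) = 0.078717.
Weighting by the prior gives 3/8 · 0.027 = 0.010125, 1/8 · 0.052734 = 0.0065918, 1/4 · 0.0046296 = 0.0011574, 1/8 · 0.008 = 0.001, 1/8 · 0.078717 = 0.0098397; with total 0.028714.
Therefore the posterior P(bowl C | data) = (0.0011574) / (0.028714) = 0.040308.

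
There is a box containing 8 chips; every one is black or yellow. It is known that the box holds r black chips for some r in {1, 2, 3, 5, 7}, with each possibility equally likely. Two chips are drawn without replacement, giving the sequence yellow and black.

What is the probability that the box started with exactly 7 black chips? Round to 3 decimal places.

0.125

The likelihood of the observed sequence under each hypothesis: P(data | r = 1) = (7/8)(1/7) = 1/8; P(data | r = 2) = (6/8)(2/7) = 3/14; P(data | r = 3) = (5/8)(3/7) = 15/56; P(data | r = 5) = (3/8)(5/7) = 15/56; P(data | r = 7) = (1/8)(7/7) = 1/8.
Multiplying each by its prior: 1/5 · 1/8 = 1/40, 1/5 · 3/14 = 3/70, 1/5 · 15/56 = 3/56, 1/5 · 15/56 = 3/56, 1/5 · 1/8 = 1/40; summing to 1/5.
Hence P(r = 7 | data) = (1/40) / (1/5) = 1/8.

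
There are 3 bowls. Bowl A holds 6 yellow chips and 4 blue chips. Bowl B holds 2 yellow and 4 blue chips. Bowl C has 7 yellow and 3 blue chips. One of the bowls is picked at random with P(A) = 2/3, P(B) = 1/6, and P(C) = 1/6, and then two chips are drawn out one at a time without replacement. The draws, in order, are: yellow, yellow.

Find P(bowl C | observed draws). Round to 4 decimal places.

The likelihood of the observed sequence under each hypothesis: P(data | bowl A) = (6/10)(5/9) = 1/3; P(data | bowl B) = (2/6)(1/5) = 1/15; P(data | bowl C) = (7/10)(6/9) = 7/15.
Multiplying each by its prior: 2/3 · 1/3 = 2/9, 1/6 · 1/15 = 1/90, 1/6 · 7/15 = 7/90; summing to 14/45.
By Bayes' rule, P(bowl C | data) = (7/90) / (14/45) = 1/4.

0.2500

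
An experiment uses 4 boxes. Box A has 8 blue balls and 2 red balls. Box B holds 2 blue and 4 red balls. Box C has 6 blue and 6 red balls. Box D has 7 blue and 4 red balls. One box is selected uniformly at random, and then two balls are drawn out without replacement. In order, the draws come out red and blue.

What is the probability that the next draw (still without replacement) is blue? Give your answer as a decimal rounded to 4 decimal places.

For each hypothesis, P(data | H) works out to: P(data | box A) = (2/10)(8/9) = 0.17778; P(data | box B) = (4/6)(2/5) = 0.26667; P(data | box C) = (6/12)(6/11) = 0.27273; P(data | box D) = (4/11)(7/10) = 0.25455.
Weighting by the prior gives 1/4 · 0.17778 = 0.044444, 1/4 · 0.26667 = 0.066667, 1/4 · 0.27273 = 0.068182, 1/4 · 0.25455 = 0.063636; with total 0.24293.
The posterior is then P(box A | data) = 0.18295, P(box B | data) = 0.27443, P(box C | data) = 0.28067, P(box D | data) = 0.26195.
The predictive probability is P(blue next | data) = (7/8)(0.18295) + (1/4)(0.27443) + (1/2)(0.28067) + (2/3)(0.26195) = 0.54366.

0.5437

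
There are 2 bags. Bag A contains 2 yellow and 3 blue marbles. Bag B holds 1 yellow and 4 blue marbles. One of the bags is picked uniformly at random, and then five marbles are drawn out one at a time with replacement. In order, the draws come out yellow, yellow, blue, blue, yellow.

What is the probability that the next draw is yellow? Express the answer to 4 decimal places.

0.3636

Under each hypothesis, the probability of the observed sequence is: P(data | bag A) = (2/5)(2/5)(3/5)(3/5)(2/5) = 0.02304; P(data | bag B) = (1/5)(1/5)(4/5)(4/5)(1/5) = 0.00512.
Weighting by the prior gives 1/2 · 0.02304 = 0.01152, 1/2 · 0.00512 = 0.00256; these sum to 0.01408.
Dividing through by the total gives posterior P(bag A | data) = 0.81818, P(bag B | data) = 0.18182.
So P(yellow next | data) = Σ P(yellow next | H) P(H | data) = (2/5)(0.81818) + (1/5)(0.18182) = 0.36364.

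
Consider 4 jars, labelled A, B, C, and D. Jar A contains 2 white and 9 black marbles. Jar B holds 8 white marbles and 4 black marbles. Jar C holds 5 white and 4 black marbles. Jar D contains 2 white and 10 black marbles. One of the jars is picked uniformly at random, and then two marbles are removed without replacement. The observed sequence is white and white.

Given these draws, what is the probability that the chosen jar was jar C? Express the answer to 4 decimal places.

0.3777

Compute the likelihood of the observed sequence for each case: P(data | jar A) = (2/11)(1/10) = 1/55; P(data | jar B) = (8/12)(7/11) = 14/33; P(data | jar C) = (5/9)(4/8) = 5/18; P(data | jar D) = (2/12)(1/11) = 1/66.
The prior-weighted likelihoods are 1/4 · 1/55 = 1/220, 1/4 · 14/33 = 7/66, 1/4 · 5/18 = 5/72, 1/4 · 1/66 = 1/264; summing to 91/495.
By Bayes' rule, P(jar C | data) = (5/72) / (91/495) = 275/728.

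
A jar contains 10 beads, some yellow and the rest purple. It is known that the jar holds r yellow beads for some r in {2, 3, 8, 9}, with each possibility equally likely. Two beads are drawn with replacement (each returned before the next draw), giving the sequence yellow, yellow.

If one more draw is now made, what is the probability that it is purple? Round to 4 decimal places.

0.1924

Under each hypothesis, the probability of the observed sequence is: P(data | r = 2) = (2/10)(2/10) = 1/25; P(data | r = 3) = (3/10)(3/10) = 9/100; P(data | r = 8) = (8/10)(8/10) = 16/25; P(data | r = 9) = (9/10)(9/10) = 81/100.
The prior-weighted likelihoods are 1/4 · 1/25 = 1/100, 1/4 · 9/100 = 9/400, 1/4 · 16/25 = 4/25, 1/4 · 81/100 = 81/400; summing to 79/200.
Normalising, the posterior is P(r = 2 | data) = 2/79, P(r = 3 | data) = 9/158, P(r = 8 | data) = 32/79, P(r = 9 | data) = 81/158.
The predictive probability is P(purple next | data) = (4/5)(2/79) + (7/10)(9/158) + (1/5)(32/79) + (1/10)(81/158) = 76/395.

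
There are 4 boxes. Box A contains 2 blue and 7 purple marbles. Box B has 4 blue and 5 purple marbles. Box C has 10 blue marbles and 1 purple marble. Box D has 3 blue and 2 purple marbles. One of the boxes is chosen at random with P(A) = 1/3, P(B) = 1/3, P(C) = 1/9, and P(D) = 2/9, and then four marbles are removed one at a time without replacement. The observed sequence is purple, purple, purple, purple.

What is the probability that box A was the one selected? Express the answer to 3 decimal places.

0.875

Under each hypothesis, the probability of the observed sequence is: P(data | box A) = (7/9)(6/8)(5/7)(4/6) = 5/18; P(data | box B) = (5/9)(4/8)(3/7)(2/6) = 5/126; P(data | box C) = (1/11)(0/10) = 0; P(data | box D) = (2/5)(1/4)(0/3) = 0.
Weighting by the prior gives 1/3 · 5/18 = 5/54, 1/3 · 5/126 = 5/378, 1/9 · 0 = 0, 2/9 · 0 = 0; these sum to 20/189.
Hence P(box A | data) = (5/54) / (20/189) = 7/8.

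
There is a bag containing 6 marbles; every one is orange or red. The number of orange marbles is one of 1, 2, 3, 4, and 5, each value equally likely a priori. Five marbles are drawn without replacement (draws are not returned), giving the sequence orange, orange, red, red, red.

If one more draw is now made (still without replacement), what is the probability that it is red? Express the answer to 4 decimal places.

0.5714

Compute the likelihood of the observed sequence for each case: P(data | r = 1) = (1/6)(0/5) = 0; P(data | r = 2) = (2/6)(1/5)(4/4)(3/3)(2/2) = 1/15; P(data | r = 3) = (3/6)(2/5)(3/4)(2/3)(1/2) = 1/20; P(data | r = 4) = (4/6)(3/5)(2/4)(1/3)(0/2) = 0; P(data | r = 5) = (5/6)(4/5)(1/4)(0/3) = 0.
The prior-weighted likelihoods are 1/5 · 0 = 0, 1/5 · 1/15 = 1/75, 1/5 · 1/20 = 1/100, 1/5 · 0 = 0, 1/5 · 0 = 0; with total 7/300.
Normalising, the posterior is P(r = 1 | data) = 0, P(r = 2 | data) = 4/7, P(r = 3 | data) = 3/7, P(r = 4 | data) = 0, P(r = 5 | data) = 0.
The predictive probability is P(red next | data) = (1)(4/7) + (0)(3/7) = 4/7.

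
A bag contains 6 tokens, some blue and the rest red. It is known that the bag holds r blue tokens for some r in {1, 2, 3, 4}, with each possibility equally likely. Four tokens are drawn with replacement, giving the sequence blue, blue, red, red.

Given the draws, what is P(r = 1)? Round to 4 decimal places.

0.1068

Compute the likelihood of the observed sequence for each case: P(data | r = 1) = (1/6)(1/6)(5/6)(5/6) = 0.01929; P(data | r = 2) = (2/6)(2/6)(4/6)(4/6) = 0.049383; P(data | r = 3) = (3/6)(3/6)(3/6)(3/6) = 0.0625; P(data | r = 4) = (4/6)(4/6)(2/6)(2/6) = 0.049383.
Weighting by the prior gives 1/4 · 0.01929 = 0.0048225, 1/4 · 0.049383 = 0.012346, 1/4 · 0.0625 = 0.015625, 1/4 · 0.049383 = 0.012346; summing to 0.045139.
Therefore the posterior P(r = 1 | data) = (0.0048225) / (0.045139) = 0.10684.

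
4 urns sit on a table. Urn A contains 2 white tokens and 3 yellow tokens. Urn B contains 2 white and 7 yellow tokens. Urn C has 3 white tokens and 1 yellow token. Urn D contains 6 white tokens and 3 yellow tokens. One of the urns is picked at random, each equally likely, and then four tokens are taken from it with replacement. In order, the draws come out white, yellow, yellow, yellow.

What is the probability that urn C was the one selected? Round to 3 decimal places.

Compute the likelihood of the observed sequence for each case: P(data | urn A) = (2/5)(3/5)(3/5)(3/5) = 0.0864; P(data | urn B) = (2/9)(7/9)(7/9)(7/9) = 0.10456; P(data | urn C) = (3/4)(1/4)(1/4)(1/4) = 0.011719; P(data | urn D) = (6/9)(3/9)(3/9)(3/9) = 0.024691.
The prior-weighted likelihoods are 1/4 · 0.0864 = 0.0216, 1/4 · 0.10456 = 0.026139, 1/4 · 0.011719 = 0.0029297, 1/4 · 0.024691 = 0.0061728; these sum to 0.056842.
So P(urn C | data) = (0.0029297) / (0.056842) = 0.051541.

0.052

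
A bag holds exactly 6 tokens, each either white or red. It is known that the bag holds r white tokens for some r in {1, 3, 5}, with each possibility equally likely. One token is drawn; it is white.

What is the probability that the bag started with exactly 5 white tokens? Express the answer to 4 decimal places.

0.5556

For each hypothesis, P(data | H) works out to: P(data | r = 1) = (1/6) = 1/6; P(data | r = 3) = (3/6) = 1/2; P(data | r = 5) = (5/6) = 5/6.
Weighting by the prior gives 1/3 · 1/6 = 1/18, 1/3 · 1/2 = 1/6, 1/3 · 5/6 = 5/18; summing to 1/2.
So P(r = 5 | data) = (5/18) / (1/2) = 5/9.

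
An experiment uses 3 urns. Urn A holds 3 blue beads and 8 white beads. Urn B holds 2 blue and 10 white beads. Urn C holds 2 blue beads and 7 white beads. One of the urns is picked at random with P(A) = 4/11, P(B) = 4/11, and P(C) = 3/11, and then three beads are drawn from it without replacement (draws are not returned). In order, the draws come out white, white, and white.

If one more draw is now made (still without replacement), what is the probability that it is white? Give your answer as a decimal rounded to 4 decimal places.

The likelihood of the observed sequence under each hypothesis: P(data | urn A) = (8/11)(7/10)(6/9) = 0.33939; P(data | urn B) = (10/12)(9/11)(8/10) = 0.54545; P(data | urn C) = (7/9)(6/8)(5/7) = 0.41667.
Multiplying each by its prior: 4/11 · 0.33939 = 0.12342, 4/11 · 0.54545 = 0.19835, 3/11 · 0.41667 = 0.11364; these sum to 0.4354.
Dividing through by the total gives posterior P(urn A | data) = 0.28345, P(urn B | data) = 0.45555, P(urn C | data) = 0.26099.
The predictive probability is P(white next | data) = (5/8)(0.28345) + (7/9)(0.45555) + (2/3)(0.26099) = 0.70547.

0.7055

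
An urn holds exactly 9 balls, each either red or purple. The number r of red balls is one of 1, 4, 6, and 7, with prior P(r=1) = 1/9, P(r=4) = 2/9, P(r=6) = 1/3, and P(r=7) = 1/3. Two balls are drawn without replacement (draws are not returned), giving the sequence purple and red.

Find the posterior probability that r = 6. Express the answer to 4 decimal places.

Under each hypothesis, the probability of the observed sequence is: P(data | r = 1) = (8/9)(1/8) = 1/9; P(data | r = 4) = (5/9)(4/8) = 5/18; P(data | r = 6) = (3/9)(6/8) = 1/4; P(data | r = 7) = (2/9)(7/8) = 7/36.
Multiplying each by its prior: 1/9 · 1/9 = 1/81, 2/9 · 5/18 = 5/81, 1/3 · 1/4 = 1/12, 1/3 · 7/36 = 7/108; summing to 2/9.
By Bayes' rule, P(r = 6 | data) = (1/12) / (2/9) = 3/8.

0.3750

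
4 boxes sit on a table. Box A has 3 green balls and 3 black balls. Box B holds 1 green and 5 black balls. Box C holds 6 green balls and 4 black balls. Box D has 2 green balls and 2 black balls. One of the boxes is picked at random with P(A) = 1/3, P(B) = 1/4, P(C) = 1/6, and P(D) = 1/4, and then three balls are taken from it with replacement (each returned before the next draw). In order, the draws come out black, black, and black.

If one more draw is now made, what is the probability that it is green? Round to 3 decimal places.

Under each hypothesis, the probability of the observed sequence is: P(data | box A) = (3/6)(3/6)(3/6) = 0.125; P(data | box B) = (5/6)(5/6)(5/6) = 0.5787; P(data | box C) = (4/10)(4/10)(4/10) = 0.064; P(data | box D) = (2/4)(2/4)(2/4) = 0.125.
The prior-weighted likelihoods are 1/3 · 0.125 = 0.041667, 1/4 · 0.5787 = 0.14468, 1/6 · 0.064 = 0.010667, 1/4 · 0.125 = 0.03125; these sum to 0.22826.
The posterior is then P(box A | data) = 0.18254, P(box B | data) = 0.63382, P(box C | data) = 0.04673, P(box D | data) = 0.13691.
So P(green next | data) = Σ P(green next | H) P(H | data) = (1/2)(0.18254) + (1/6)(0.63382) + (3/5)(0.04673) + (1/2)(0.13691) = 0.2934.

0.293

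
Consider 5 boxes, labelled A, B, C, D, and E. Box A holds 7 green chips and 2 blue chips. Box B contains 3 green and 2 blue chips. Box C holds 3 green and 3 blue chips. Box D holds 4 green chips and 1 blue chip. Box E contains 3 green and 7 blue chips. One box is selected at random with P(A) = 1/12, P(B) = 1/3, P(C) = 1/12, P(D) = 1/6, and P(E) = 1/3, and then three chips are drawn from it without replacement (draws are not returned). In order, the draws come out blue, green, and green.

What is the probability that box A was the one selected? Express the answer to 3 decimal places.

The likelihood of the observed sequence under each hypothesis: P(data | box A) = (2/9)(7/8)(6/7) = 1/6; P(data | box B) = (2/5)(3/4)(2/3) = 1/5; P(data | box C) = (3/6)(3/5)(2/4) = 3/20; P(data | box D) = (1/5)(4/4)(3/3) = 1/5; P(data | box E) = (7/10)(3/9)(2/8) = 7/120.
Weighting by the prior gives 1/12 · 1/6 = 1/72, 1/3 · 1/5 = 1/15, 1/12 · 3/20 = 1/80, 1/6 · 1/5 = 1/30, 1/3 · 7/120 = 7/360; summing to 7/48.
By Bayes' rule, P(box A | data) = (1/72) / (7/48) = 2/21.

0.095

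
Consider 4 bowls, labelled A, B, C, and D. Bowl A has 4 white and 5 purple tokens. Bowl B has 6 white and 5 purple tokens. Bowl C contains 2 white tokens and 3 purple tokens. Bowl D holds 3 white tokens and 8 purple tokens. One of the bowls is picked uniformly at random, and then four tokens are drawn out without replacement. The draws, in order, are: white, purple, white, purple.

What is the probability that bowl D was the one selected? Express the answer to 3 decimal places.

0.143

For each hypothesis, P(data | H) works out to: P(data | bowl A) = (4/9)(5/8)(3/7)(4/6) = 0.079365; P(data | bowl B) = (6/11)(5/10)(5/9)(4/8) = 0.075758; P(data | bowl C) = (2/5)(3/4)(1/3)(2/2) = 0.1; P(data | bowl D) = (3/11)(8/10)(2/9)(7/8) = 0.042424.
Weighting by the prior gives 1/4 · 0.079365 = 0.019841, 1/4 · 0.075758 = 0.018939, 1/4 · 0.1 = 0.025, 1/4 · 0.042424 = 0.010606; summing to 0.074387.
So P(bowl D | data) = (0.010606) / (0.074387) = 0.14258.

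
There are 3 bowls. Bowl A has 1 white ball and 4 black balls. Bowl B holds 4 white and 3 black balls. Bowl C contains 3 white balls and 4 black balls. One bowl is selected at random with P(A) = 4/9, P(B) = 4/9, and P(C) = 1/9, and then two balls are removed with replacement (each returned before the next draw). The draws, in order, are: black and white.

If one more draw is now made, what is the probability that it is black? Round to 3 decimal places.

The likelihood of the observed sequence under each hypothesis: P(data | bowl A) = (4/5)(1/5) = 0.16; P(data | bowl B) = (3/7)(4/7) = 0.2449; P(data | bowl C) = (4/7)(3/7) = 0.2449.
Multiplying each by its prior: 4/9 · 0.16 = 0.071111, 4/9 · 0.2449 = 0.10884, 1/9 · 0.2449 = 0.027211; these sum to 0.20717.
Normalising, the posterior is P(bowl A | data) = 0.34326, P(bowl B | data) = 0.52539, P(bowl C | data) = 0.13135.
Averaging over the posterior, P(black next | data) = (4/5)(0.34326) + (3/7)(0.52539) + (4/7)(0.13135) = 0.57483.

0.575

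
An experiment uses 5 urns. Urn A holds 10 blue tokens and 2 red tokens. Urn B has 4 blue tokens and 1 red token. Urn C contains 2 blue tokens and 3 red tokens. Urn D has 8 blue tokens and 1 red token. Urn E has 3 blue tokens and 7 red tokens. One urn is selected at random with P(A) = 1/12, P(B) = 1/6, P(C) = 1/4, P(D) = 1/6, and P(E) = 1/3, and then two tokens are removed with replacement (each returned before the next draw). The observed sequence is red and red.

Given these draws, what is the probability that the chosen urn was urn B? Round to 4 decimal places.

The likelihood of the observed sequence under each hypothesis: P(data | urn A) = (2/12)(2/12) = 0.027778; P(data | urn B) = (1/5)(1/5) = 0.04; P(data | urn C) = (3/5)(3/5) = 0.36; P(data | urn D) = (1/9)(1/9) = 0.012346; P(data | urn E) = (7/10)(7/10) = 0.49.
Weighting by the prior gives 1/12 · 0.027778 = 0.0023148, 1/6 · 0.04 = 0.0066667, 1/4 · 0.36 = 0.09, 1/6 · 0.012346 = 0.0020576, 1/3 · 0.49 = 0.16333; these sum to 0.26437.
By Bayes' rule, P(urn B | data) = (0.0066667) / (0.26437) = 0.025217.

0.0252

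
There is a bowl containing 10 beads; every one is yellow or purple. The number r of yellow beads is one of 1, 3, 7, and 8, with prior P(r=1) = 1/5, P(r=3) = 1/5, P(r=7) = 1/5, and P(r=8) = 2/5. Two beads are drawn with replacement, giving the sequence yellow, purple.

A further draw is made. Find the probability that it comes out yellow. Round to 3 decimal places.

0.572

Under each hypothesis, the probability of the observed sequence is: P(data | r = 1) = (1/10)(9/10) = 9/100; P(data | r = 3) = (3/10)(7/10) = 21/100; P(data | r = 7) = (7/10)(3/10) = 21/100; P(data | r = 8) = (8/10)(2/10) = 4/25.
Weighting by the prior gives 1/5 · 9/100 = 9/500, 1/5 · 21/100 = 21/500, 1/5 · 21/100 = 21/500, 2/5 · 4/25 = 8/125; summing to 83/500.
Dividing through by the total gives posterior P(r = 1 | data) = 9/83, P(r = 3 | data) = 21/83, P(r = 7 | data) = 21/83, P(r = 8 | data) = 32/83.
Averaging over the posterior, P(yellow next | data) = (1/10)(9/83) + (3/10)(21/83) + (7/10)(21/83) + (4/5)(32/83) = 95/166.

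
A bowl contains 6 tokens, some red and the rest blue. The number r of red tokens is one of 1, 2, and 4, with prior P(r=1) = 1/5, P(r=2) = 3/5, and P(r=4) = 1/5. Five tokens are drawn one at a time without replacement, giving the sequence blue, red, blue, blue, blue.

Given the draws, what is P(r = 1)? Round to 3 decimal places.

The likelihood of the observed sequence under each hypothesis: P(data | r = 1) = (5/6)(1/5)(4/4)(3/3)(2/2) = 1/6; P(data | r = 2) = (4/6)(2/5)(3/4)(2/3)(1/2) = 1/15; P(data | r = 4) = (2/6)(4/5)(1/4)(0/3) = 0.
Multiplying each by its prior: 1/5 · 1/6 = 1/30, 3/5 · 1/15 = 1/25, 1/5 · 0 = 0; these sum to 11/150.
Hence P(r = 1 | data) = (1/30) / (11/150) = 5/11.

0.455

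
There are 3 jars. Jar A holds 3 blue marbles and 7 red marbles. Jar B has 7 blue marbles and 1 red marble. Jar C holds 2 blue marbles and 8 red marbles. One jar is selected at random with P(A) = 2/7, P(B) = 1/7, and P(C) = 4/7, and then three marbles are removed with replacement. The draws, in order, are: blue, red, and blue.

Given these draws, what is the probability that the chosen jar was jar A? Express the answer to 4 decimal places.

0.3603

The likelihood of the observed sequence under each hypothesis: P(data | jar A) = (3/10)(7/10)(3/10) = 0.063; P(data | jar B) = (7/8)(1/8)(7/8) = 0.095703; P(data | jar C) = (2/10)(8/10)(2/10) = 0.032.
Multiplying each by its prior: 2/7 · 0.063 = 0.018, 1/7 · 0.095703 = 0.013672, 4/7 · 0.032 = 0.018286; with total 0.049958.
Therefore the posterior P(jar A | data) = (0.018) / (0.049958) = 0.36031.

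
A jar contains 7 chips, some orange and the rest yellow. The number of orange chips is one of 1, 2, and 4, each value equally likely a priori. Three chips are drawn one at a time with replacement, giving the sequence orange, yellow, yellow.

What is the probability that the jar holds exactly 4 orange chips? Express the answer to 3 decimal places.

0.295

Under each hypothesis, the probability of the observed sequence is: P(data | r = 1) = (1/7)(6/7)(6/7) = 0.10496; P(data | r = 2) = (2/7)(5/7)(5/7) = 0.14577; P(data | r = 4) = (4/7)(3/7)(3/7) = 0.10496.
Weighting by the prior gives 1/3 · 0.10496 = 0.034985, 1/3 · 0.14577 = 0.048591, 1/3 · 0.10496 = 0.034985; these sum to 0.11856.
Therefore the posterior P(r = 4 | data) = (0.034985) / (0.11856) = 0.29508.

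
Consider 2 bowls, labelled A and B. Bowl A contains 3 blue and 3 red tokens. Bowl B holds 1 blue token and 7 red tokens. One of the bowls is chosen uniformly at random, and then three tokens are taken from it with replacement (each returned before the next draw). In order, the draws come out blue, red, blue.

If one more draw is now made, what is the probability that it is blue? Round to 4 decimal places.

0.4630

The likelihood of the observed sequence under each hypothesis: P(data | bowl A) = (3/6)(3/6)(3/6) = 0.125; P(data | bowl B) = (1/8)(7/8)(1/8) = 0.013672.
Weighting by the prior gives 1/2 · 0.125 = 0.0625, 1/2 · 0.013672 = 0.0068359; summing to 0.069336.
Dividing through by the total gives posterior P(bowl A | data) = 0.90141, P(bowl B | data) = 0.098592.
The predictive probability is P(blue next | data) = (1/2)(0.90141) + (1/8)(0.098592) = 0.46303.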